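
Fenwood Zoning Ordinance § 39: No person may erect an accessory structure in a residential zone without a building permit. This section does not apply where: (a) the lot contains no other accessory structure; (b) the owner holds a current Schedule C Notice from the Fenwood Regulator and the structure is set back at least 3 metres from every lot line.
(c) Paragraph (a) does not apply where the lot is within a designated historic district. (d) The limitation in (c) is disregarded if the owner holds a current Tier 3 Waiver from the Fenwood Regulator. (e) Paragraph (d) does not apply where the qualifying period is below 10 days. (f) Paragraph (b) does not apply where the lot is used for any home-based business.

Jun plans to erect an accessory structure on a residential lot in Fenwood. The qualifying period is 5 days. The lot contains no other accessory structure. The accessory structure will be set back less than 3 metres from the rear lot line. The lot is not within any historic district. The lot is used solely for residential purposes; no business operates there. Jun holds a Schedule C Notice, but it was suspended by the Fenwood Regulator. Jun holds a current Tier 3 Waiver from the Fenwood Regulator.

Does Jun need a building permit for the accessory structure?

No — exception (a) applies; Jun does not need a building permit.

Exception (a)'s conditions are all satisfied: the lot has no other accessory structure. Under paragraphs (c)–(e): (c) is inapplicable — the lot is not in a historic district. Exception (a) stands.
Exception (b) fails — no current Schedule C Notice is held.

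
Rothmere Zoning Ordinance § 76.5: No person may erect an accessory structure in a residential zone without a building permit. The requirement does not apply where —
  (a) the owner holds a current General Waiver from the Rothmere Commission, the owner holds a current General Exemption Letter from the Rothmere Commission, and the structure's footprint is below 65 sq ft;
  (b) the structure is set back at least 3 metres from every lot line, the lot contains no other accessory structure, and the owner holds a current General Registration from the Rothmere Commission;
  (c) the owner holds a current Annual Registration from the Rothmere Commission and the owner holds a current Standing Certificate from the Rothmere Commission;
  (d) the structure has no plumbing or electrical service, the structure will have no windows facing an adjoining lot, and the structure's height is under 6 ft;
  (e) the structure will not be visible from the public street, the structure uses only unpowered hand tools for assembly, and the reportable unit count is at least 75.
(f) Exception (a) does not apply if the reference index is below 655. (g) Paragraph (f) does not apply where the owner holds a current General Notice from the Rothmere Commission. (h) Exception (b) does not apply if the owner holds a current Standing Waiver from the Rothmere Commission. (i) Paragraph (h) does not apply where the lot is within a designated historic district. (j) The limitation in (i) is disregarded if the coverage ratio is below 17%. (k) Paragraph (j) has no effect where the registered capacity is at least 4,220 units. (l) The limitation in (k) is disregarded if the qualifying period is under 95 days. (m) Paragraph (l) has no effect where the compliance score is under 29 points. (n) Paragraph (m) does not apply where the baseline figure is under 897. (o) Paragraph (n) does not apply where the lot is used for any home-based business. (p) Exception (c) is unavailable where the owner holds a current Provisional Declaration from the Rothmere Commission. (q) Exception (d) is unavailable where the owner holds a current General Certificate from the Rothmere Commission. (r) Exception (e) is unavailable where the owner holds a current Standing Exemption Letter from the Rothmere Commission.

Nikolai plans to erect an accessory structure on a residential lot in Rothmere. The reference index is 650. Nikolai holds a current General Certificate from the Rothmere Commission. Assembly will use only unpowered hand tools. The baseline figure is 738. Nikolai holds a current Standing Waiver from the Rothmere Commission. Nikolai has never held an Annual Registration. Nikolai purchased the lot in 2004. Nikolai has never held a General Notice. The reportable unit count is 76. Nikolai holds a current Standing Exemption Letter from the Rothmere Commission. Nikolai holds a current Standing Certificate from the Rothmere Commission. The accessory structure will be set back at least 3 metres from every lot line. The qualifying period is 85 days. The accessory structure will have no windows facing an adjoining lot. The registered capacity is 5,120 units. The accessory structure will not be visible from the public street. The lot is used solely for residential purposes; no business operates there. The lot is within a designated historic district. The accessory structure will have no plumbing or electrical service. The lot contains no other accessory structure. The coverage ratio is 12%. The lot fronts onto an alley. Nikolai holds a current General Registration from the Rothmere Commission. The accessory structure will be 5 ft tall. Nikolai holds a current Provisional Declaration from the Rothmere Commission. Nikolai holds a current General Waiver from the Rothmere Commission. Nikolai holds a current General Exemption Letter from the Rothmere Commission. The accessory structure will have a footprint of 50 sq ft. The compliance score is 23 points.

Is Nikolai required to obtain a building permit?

Exception (a): a current General Waiver is held; a current General Exemption Letter is held; the structure's footprint is 50 sq ft, below the 65 sq ft limit — every condition holds. Turning to paragraphs (f)–(g): (f) operates — the reference index is 650, below the 655 limit. (g), which would lift (f), is not engaged — the General Notice is not current. (a) is therefore removed.
Exception (b)'s conditions are all satisfied: the setback is at least 3 m on every side; the lot has no other accessory structure; a current General Registration is held. Turning to paragraphs (h)–(o): (h) operates against (b): a current Standing Waiver is held. (i) applies (the lot is in a historic district), but is set aside by (j): (j) is triggered — the coverage ratio is 12%, below the 17% limit. (k) would limit (j) — the registered capacity is 5,120 units, meeting the 4,220 units threshold — but (l) sets (k) aside: (l) operates against (k): the qualifying period is 85 days, under the 95 days limit. (m) would limit (l) — the compliance score is 23 points, under the 29 points limit — but (n) sets (m) aside: (n) operates against (m): the baseline figure is 738, under the 897 limit. (o), which would lift (n), is not triggered — the lot is solely residential. (b) is therefore removed.
Exception (c) does not apply: no current Annual Registration is held.
Exception (d) is satisfied on its face — there is no plumbing or electrical service; no windows face an adjoining lot; the structure's height is 5 ft, under the 6 ft limit. But: (q) applies — a current General Certificate is held. (d) is therefore removed.
All of (e)'s requirements are met (the structure will not be visible from the street; assembly uses only hand tools; the reportable unit count is 76, meeting the 75 threshold). Turning to paragraph (r): (r) applies — a current Standing Exemption Letter is held. So (e) is unavailable.
No exception is made out. Nikolai falls within the general rule.

Yes — Nikolai must obtain a building permit.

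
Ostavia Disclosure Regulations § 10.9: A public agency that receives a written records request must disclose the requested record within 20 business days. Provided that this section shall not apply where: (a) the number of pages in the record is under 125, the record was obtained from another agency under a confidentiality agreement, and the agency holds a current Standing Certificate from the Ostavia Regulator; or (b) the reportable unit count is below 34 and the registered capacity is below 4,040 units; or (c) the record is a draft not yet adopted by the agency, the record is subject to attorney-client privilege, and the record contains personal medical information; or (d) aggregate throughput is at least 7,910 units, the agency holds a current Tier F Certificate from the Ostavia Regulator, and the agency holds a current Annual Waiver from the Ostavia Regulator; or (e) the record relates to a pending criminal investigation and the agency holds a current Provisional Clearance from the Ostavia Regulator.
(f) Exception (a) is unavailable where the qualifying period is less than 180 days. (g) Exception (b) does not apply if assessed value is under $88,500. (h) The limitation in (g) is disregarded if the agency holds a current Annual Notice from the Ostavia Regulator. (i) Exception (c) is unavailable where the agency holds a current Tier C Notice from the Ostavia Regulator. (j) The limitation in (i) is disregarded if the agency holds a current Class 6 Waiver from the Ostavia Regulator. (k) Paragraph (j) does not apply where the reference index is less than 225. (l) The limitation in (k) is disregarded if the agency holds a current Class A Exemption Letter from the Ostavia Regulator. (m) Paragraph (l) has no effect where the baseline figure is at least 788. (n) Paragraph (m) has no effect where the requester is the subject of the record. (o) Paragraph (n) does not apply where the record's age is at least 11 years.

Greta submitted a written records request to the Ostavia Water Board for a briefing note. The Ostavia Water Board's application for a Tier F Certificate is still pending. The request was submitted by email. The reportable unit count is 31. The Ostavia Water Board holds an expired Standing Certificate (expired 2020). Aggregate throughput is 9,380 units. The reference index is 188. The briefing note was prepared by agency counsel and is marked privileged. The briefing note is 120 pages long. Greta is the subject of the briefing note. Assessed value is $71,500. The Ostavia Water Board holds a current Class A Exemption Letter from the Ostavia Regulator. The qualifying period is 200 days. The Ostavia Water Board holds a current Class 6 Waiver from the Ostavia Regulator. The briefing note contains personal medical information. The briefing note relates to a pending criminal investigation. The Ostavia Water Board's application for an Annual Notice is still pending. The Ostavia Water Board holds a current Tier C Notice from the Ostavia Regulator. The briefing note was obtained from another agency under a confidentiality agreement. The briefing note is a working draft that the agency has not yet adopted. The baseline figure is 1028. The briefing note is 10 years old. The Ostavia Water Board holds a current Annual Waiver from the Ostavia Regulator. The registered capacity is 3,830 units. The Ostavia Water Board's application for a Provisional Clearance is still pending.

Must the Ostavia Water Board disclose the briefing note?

Exception (a) fails — there is no Standing Certificate in force.
Exception (b) is satisfied on its face — the reportable unit count is 31, below the 34 limit; the registered capacity is 3,830 units, below the 4,040 units limit. Turning to paragraphs (g)–(h): (g) is triggered — assessed value is $71,500, under the $88,500 limit. (h), which would lift (g), does not operate here — the Annual Notice is not current. Exception (b) does not apply.
Exception (c): the briefing note is an unadopted draft; the briefing note is privileged; the briefing note contains personal medical information — every condition holds. Under paragraphs (i)–(o): (i) would limit (c) — a current Tier C Notice is held — but (j) sets (i) aside: (j) operates against (i): a current Class 6 Waiver is held. (k) would limit (j) — the reference index is 188, less than the 225 limit — but (l) sets (k) aside: (l) applies — a current Class A Exemption Letter is held. (m) applies (the baseline figure is 1,028, meeting the 788 threshold), but yields to (n): (n) operates against (m): Greta is the subject of the briefing note. (o) is not engaged (the record's age is 10 years, short of 11 years), so (n) stands. Exception (c) stands.
Exception (d) does not apply: there is no Tier F Certificate in force.
Exception (e) does not apply: the Provisional Clearance is not current.

No — exception (c) applies; the Ostavia Water Board is not required to disclose the briefing note.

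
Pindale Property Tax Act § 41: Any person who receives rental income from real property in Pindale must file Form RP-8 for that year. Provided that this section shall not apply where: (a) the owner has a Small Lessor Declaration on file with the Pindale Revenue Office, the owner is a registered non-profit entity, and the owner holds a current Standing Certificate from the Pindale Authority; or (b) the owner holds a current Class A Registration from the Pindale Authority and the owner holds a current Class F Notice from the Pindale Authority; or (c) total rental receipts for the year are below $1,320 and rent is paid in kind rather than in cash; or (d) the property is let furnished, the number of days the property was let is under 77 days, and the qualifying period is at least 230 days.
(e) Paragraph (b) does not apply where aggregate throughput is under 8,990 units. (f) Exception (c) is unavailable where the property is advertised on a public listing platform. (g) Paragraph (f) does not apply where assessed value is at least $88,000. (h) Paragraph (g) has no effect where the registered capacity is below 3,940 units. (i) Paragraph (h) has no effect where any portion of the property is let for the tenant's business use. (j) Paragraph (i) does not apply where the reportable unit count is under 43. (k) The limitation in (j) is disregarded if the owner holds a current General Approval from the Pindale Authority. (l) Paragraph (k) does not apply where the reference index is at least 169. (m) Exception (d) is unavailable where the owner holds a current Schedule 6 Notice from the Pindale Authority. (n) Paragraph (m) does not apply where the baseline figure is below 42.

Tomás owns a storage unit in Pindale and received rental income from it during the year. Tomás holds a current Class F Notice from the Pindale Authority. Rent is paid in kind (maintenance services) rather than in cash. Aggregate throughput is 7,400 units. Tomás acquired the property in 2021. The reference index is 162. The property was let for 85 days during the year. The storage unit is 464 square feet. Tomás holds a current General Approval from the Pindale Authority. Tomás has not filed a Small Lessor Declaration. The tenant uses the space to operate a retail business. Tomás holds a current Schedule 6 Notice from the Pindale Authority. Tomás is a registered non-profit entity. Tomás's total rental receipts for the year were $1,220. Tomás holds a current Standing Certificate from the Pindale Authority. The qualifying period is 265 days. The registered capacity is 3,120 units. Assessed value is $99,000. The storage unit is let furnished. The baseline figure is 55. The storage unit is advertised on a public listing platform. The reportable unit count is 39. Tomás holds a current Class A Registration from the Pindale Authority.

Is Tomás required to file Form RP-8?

No — exception (c) applies; Tomás is not required to file Form RP-8.

Exception (a) fails — no Small Lessor Declaration is on file.
All of (b)'s requirements are met (a current Class A Registration is held; a current Class F Notice is held). But applying paragraph (e): (e) operates against (b): aggregate throughput is 7,400 units, under the 8,990 units limit. Exception (b) does not apply.
Exception (c): total rental receipts for the year are $1,220, below the $1,320 limit; rent is paid in kind — every condition holds. Under paragraphs (f)–(l): (f) would limit (c) — the property is publicly advertised — but (g) sets (f) aside: (g) operates against (f): assessed value is $99,000, meeting the $88,000 threshold. (h) is triggered (the registered capacity is 3,120 units, below the 3,940 units limit), but is itself disapplied by (i): (i) operates against (h): the space is let for business use. (j) operates (the reportable unit count is 39, under the 43 limit), but is set aside by (k): (k) operates against (j): a current General Approval is held. (l), which would lift (k), is not triggered — the reference index is 162, short of 169. (c) remains available.
Exception (d) does not apply: the number of days the property was let is 85 days, not under 77 days.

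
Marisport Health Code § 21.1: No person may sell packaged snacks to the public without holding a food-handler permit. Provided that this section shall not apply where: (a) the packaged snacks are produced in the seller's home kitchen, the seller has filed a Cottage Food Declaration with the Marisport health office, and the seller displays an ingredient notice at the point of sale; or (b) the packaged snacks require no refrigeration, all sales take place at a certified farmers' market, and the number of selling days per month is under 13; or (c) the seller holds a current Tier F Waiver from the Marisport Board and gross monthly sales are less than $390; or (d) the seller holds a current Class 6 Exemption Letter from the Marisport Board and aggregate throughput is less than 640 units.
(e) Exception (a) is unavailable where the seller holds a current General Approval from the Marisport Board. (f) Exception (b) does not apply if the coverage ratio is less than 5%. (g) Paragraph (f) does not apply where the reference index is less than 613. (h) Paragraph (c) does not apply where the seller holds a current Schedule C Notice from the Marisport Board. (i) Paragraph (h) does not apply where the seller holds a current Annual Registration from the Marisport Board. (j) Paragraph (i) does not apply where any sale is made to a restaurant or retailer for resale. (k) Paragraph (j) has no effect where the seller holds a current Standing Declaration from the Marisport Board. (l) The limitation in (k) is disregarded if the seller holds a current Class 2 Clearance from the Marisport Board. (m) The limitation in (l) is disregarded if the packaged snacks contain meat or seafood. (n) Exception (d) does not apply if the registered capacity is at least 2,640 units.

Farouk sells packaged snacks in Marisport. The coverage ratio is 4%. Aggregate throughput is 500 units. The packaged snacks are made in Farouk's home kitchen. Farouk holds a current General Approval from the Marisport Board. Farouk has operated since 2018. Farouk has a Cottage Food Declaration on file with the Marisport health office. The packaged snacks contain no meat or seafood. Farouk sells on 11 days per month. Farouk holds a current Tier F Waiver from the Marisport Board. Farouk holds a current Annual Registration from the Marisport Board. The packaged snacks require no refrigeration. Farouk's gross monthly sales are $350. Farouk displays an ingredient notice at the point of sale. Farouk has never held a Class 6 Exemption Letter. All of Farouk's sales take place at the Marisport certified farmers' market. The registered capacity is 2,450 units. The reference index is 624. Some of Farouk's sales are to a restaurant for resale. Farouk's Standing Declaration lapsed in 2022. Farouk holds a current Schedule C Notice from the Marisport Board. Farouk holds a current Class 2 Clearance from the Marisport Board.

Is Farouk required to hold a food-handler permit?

Exception (a)'s conditions are all satisfied: the packaged snacks are home-kitchen produced; a Cottage Food Declaration is on file; an ingredient notice is displayed. But applying paragraph (e): (e) operates against (a): a current General Approval is held. So (a) is unavailable.
Exception (b) is satisfied on its face — the packaged snacks are shelf-stable; all sales are at a certified farmers' market; the number of selling days per month is 11, under the 13 limit. But applying paragraphs (f)–(g): (f) is triggered — the coverage ratio is 4%, less than the 5% limit. (g), which would lift (f), does not operate here — the reference index is 624, not less than 613. (b) is therefore removed.
Exception (c) is satisfied on its face — a current Tier F Waiver is held; gross monthly sales are $350, less than the $390 limit. But applying paragraphs (h)–(m): (h) operates against (c): a current Schedule C Notice is held. (i) would limit (h) — a current Annual Registration is held — but (j) sets (i) aside: (j) applies — some sales are to a restaurant for resale. (k), which would lift (j), is inapplicable — there is no Standing Declaration in force. So (c) is unavailable.
Exception (d) does not apply: there is no Class 6 Exemption Letter in force.
None of the exceptions is available; § 21.1 applies in full.

Yes — Farouk must hold a food-handler permit.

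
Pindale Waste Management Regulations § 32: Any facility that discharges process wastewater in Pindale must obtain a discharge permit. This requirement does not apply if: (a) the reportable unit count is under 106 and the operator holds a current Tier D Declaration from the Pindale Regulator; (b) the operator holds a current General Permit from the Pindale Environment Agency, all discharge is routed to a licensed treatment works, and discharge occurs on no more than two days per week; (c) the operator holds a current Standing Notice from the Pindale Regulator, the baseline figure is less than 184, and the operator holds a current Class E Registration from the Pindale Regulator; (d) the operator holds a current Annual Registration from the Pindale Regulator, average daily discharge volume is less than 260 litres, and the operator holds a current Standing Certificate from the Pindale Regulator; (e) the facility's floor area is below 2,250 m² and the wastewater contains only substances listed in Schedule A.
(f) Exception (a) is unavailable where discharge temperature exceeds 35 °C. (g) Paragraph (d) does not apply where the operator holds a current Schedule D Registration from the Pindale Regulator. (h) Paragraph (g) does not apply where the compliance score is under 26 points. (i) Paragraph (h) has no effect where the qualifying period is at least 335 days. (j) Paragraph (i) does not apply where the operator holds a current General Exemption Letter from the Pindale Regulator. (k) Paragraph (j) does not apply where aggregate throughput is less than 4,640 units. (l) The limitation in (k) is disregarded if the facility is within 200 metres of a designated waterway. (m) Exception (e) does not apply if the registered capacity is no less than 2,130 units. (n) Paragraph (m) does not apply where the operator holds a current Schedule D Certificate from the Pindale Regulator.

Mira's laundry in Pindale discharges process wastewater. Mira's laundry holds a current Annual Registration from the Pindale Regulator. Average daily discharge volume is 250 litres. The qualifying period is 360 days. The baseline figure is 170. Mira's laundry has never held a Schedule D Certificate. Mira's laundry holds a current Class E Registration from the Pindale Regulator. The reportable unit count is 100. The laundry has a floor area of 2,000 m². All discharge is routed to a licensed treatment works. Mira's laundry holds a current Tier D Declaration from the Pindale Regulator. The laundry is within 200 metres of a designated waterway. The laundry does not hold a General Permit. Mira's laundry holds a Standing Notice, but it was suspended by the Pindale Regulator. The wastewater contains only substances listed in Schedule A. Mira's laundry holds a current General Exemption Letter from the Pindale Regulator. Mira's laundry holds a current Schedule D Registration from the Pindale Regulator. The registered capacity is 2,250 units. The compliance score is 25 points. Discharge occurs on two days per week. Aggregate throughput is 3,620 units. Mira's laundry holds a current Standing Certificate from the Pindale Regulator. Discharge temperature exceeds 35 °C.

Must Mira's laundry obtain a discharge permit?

No — exception (d) applies; Mira's laundry is not required to obtain a discharge permit.

All of (a)'s requirements are met (the reportable unit count is 100, under the 106 limit; a current Tier D Declaration is held). But applying paragraph (f): (f) operates against (a): discharge temperature exceeds 35 °C. So (a) is unavailable.
Exception (b) fails — no General Permit is held.
Exception (c) does not apply: no current Standing Notice is held.
Exception (d)'s conditions are all satisfied: a current Annual Registration is held; average daily discharge volume is 250 litres, less than the 260 litres limit; a current Standing Certificate is held. Considering the limiting provisions: (g) would limit (d) — a current Schedule D Registration is held — but (h) sets (g) aside: (h) operates against (g): the compliance score is 25 points, under the 26 points limit. (i) is triggered (the qualifying period is 360 days, meeting the 335 days threshold), but is set aside by (j): (j) is engaged — a current General Exemption Letter is held. (k) operates (aggregate throughput is 3,620 units, less than the 4,640 units limit), but is displaced by (l): (l) operates against (k): the laundry is within 200 m of a designated waterway. (d) remains available.
All of (e)'s requirements are met (the facility's floor area is 2,000 m², below the 2,250 m² limit; the wastewater is Schedule-A-only). Turning to paragraphs (m)–(n): (m) operates against (e): the registered capacity is 2,250 units, meeting the 2,130 units threshold. (n), which would lift (m), does not operate here — there is no Schedule D Certificate in force. So (e) is unavailable.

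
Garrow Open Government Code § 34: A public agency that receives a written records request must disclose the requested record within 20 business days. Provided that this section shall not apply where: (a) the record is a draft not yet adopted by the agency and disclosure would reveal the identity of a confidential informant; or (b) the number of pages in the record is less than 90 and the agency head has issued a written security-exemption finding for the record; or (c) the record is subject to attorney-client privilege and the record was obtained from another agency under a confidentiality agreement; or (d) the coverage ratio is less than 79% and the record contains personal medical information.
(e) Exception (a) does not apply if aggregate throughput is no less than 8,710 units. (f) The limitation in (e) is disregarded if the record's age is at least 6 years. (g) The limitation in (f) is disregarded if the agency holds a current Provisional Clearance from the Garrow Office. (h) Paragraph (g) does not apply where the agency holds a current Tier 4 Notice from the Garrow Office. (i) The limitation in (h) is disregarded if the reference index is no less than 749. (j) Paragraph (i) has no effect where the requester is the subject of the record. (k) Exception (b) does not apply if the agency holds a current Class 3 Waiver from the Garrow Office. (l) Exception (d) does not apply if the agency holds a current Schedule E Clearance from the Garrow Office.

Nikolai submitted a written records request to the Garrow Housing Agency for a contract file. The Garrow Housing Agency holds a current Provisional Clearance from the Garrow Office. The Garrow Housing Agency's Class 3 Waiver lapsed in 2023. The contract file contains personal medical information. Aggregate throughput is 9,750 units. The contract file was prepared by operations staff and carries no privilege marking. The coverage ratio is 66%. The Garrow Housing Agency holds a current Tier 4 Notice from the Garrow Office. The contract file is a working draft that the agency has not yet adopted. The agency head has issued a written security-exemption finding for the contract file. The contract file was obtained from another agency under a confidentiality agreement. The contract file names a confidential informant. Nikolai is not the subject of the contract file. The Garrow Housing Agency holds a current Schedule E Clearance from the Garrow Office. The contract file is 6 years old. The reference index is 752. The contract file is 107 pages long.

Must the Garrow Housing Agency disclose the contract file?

Yes — the Garrow Housing Agency must disclose the contract file.

Exception (a): the contract file is an unadopted draft; the contract file names a confidential informant — every condition holds. Turning to paragraphs (e)–(j): (e) operates against (a): aggregate throughput is 9,750 units, meeting the 8,710 units threshold. (f) would limit (e) — the record's age is 6 years, meeting the 6 years threshold — but (g) sets (f) aside: (g) applies — a current Provisional Clearance is held. (h) applies (a current Tier 4 Notice is held), but yields to (i): (i) applies — the reference index is 752, meeting the 749 threshold. (j) is inapplicable (Nikolai is not the subject of the contract file), so (i) stands. So (a) is unavailable.
Exception (b) requires that the number of pages in the record is less than 90; but the number of pages in the record is 107, not less than 90, so (b) is unavailable.
Exception (c) fails — the contract file carries no privilege marking.
Exception (d): the coverage ratio is 66%, less than the 79% limit; the contract file contains personal medical information — every condition holds. However, paragraph (l) must be considered: (l) is triggered — a current Schedule E Clearance is held. So (d) is unavailable.
No exception displaces § 34.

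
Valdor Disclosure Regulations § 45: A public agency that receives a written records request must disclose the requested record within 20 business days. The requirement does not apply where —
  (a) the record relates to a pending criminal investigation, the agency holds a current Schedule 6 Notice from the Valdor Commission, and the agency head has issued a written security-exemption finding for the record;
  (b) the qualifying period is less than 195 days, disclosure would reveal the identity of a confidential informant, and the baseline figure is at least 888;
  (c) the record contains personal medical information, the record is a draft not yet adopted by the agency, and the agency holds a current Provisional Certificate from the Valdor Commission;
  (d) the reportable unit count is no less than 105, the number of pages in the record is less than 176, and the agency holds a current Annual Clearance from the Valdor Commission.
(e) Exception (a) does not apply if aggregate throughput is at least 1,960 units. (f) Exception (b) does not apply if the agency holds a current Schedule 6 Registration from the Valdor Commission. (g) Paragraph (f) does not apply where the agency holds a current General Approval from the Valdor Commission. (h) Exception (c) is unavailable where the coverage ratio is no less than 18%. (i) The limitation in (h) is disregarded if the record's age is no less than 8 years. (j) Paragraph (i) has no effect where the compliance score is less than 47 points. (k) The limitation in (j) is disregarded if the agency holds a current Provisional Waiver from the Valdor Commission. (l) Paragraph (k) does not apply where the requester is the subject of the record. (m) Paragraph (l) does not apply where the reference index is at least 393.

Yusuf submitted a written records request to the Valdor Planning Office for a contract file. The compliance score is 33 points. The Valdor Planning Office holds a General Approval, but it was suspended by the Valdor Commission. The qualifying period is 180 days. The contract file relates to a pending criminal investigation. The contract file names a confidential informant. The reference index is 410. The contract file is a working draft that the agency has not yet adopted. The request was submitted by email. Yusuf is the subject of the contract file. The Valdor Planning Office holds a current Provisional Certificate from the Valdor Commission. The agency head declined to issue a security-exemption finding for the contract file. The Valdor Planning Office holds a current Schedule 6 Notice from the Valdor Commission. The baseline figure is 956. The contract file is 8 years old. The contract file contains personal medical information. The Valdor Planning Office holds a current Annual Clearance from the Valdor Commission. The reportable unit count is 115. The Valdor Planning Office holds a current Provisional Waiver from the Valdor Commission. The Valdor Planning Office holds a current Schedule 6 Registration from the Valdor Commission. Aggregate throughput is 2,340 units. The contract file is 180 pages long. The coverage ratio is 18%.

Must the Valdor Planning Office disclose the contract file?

No — exception (c) applies; the Valdor Planning Office is not required to disclose the contract file.

Exception (a) requires that the agency head has issued a written security-exemption finding for the record; but the agency head declined to issue a security-exemption finding, so (a) is unavailable.
Exception (b): the qualifying period is 180 days, less than the 195 days limit; the contract file names a confidential informant; the baseline figure is 956, meeting the 888 threshold — every condition holds. But: (f) operates against (b): a current Schedule 6 Registration is held. (g) is not triggered (the General Approval is not current), so (f) stands. Exception (b) does not apply.
Exception (c) is satisfied on its face — the contract file contains personal medical information; the contract file is an unadopted draft; a current Provisional Certificate is held. Under paragraphs (h)–(m): (h) operates (the coverage ratio is 18%, meeting the 18% threshold), but is itself disapplied by (i): (i) operates against (h): the record's age is 8 years, meeting the 8 years threshold. (j) applies (the compliance score is 33 points, less than the 47 points limit), but is displaced by (k): (k) operates against (j): a current Provisional Waiver is held. (l) would limit (k) — Yusuf is the subject of the contract file — but (m) sets (l) aside: (m) operates against (l): the reference index is 410, meeting the 393 threshold. So (c) applies.
Exception (d) requires that the number of pages in the record is less than 176; but the number of pages in the record is 180, not less than 176, so (d) is unavailable.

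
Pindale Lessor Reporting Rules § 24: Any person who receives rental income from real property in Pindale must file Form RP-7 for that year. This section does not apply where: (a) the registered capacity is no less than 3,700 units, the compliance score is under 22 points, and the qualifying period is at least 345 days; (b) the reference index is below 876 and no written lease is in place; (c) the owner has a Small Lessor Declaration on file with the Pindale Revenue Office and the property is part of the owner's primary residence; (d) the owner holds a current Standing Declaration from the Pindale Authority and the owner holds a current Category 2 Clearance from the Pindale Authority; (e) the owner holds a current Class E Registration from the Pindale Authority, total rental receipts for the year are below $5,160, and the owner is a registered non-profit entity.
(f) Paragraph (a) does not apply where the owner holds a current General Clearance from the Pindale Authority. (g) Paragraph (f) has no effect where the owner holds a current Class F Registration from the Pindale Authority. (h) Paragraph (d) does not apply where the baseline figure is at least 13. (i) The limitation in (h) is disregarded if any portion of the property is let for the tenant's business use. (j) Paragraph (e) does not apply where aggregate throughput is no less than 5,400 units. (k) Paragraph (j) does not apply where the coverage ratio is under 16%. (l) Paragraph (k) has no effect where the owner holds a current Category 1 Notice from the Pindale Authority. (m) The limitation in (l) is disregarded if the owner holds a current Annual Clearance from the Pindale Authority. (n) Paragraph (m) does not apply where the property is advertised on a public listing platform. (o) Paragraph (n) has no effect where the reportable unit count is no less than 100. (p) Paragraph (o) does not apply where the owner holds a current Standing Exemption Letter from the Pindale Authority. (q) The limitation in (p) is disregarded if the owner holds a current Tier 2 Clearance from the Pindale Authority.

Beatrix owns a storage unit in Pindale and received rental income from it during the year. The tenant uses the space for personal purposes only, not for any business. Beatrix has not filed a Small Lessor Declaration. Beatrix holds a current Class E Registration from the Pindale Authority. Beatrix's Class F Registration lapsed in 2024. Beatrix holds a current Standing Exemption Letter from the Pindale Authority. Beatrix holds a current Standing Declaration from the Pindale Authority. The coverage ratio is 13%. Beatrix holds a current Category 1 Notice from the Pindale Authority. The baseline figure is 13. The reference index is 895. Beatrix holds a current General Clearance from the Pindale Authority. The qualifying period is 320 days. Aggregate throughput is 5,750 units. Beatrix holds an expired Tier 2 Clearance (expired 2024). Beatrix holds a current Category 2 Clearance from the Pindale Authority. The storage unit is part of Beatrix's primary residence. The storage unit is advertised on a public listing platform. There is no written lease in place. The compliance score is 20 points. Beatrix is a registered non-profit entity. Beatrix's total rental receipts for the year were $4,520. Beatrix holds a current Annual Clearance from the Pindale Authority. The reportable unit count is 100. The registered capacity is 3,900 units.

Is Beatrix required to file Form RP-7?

Exception (a) requires that the qualifying period is at least 345 days; but the qualifying period is 320 days, short of 345 days, so (a) is unavailable.
Exception (b) fails — the reference index is 895, not below 876.
Exception (c) does not apply: no Small Lessor Declaration is on file.
Exception (d): a current Standing Declaration is held; a current Category 2 Clearance is held — every condition holds. But: (h) is triggered — the baseline figure is 13, meeting the 13 threshold. (i), which would lift (h), is not engaged — the space is used for personal purposes only. (d) is therefore removed.
Exception (e)'s conditions are all satisfied: a current Class E Registration is held; total rental receipts for the year are $4,520, below the $5,160 limit; Beatrix is a registered non-profit. But applying paragraphs (j)–(q): (j) operates against (e): aggregate throughput is 5,750 units, meeting the 5,400 units threshold. (k) would limit (j) — the coverage ratio is 13%, under the 16% limit — but (l) sets (k) aside: (l) is engaged — a current Category 1 Notice is held. (m) operates (a current Annual Clearance is held), but is itself disapplied by (n): (n) operates against (m): the property is publicly advertised. (o) is triggered (the reportable unit count is 100, meeting the 100 threshold), but yields to (p): (p) operates against (o): a current Standing Exemption Letter is held. (q), which would lift (p), does not operate here — the Tier 2 Clearance is not current. So (e) is unavailable.
No exception applies. The general rule governs.

Yes — Beatrix must file Form RP-7.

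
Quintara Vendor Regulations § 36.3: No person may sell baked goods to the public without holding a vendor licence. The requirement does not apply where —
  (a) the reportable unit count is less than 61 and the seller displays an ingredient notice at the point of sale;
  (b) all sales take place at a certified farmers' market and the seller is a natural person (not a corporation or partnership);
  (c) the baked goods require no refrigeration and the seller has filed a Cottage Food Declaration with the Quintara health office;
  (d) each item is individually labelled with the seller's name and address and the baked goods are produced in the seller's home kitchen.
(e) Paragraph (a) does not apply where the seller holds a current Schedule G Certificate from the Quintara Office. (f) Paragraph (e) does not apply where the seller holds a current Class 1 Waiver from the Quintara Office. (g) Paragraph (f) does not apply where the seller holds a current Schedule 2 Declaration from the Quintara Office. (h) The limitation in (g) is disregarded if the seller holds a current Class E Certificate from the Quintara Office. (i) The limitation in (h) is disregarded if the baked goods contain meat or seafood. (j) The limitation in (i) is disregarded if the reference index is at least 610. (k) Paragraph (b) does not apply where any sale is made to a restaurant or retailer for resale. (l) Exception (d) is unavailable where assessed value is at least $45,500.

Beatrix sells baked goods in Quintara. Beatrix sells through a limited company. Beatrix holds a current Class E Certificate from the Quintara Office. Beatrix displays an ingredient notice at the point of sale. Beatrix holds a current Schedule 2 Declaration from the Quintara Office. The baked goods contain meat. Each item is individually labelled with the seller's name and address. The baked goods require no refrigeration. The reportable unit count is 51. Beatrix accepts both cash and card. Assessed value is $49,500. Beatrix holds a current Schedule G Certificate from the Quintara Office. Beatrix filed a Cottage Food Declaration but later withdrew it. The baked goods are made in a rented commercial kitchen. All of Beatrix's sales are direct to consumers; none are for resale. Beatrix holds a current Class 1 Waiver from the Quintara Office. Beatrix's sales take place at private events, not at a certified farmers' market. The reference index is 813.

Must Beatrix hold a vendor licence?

All of (a)'s requirements are met (the reportable unit count is 51, less than the 61 limit; an ingredient notice is displayed). Under paragraphs (e)–(j): (e) applies (a current Schedule G Certificate is held), but is itself disapplied by (f): (f) operates against (e): a current Class 1 Waiver is held. (g) operates (a current Schedule 2 Declaration is held), but yields to (h): (h) operates — a current Class E Certificate is held. (i) is engaged (the baked goods contain meat), but yields to (j): (j) applies — the reference index is 813, meeting the 610 threshold. (a) remains available.
Exception (b) requires that all sales take place at a certified farmers' market; but sales are at private events, not a certified farmers' market, so (b) is unavailable.
Exception (c) fails — the Cottage Food Declaration was withdrawn.
Exception (d) requires that the baked goods are produced in the seller's home kitchen; but the baked goods are made in a commercial kitchen, not a home kitchen, so (d) is unavailable.

No — exception (a) applies; Beatrix is not required to hold a vendor licence.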